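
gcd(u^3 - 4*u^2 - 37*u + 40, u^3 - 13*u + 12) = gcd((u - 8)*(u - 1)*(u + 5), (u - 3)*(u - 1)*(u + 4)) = u - 1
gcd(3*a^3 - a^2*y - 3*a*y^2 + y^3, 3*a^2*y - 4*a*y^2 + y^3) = 3*a^2 - 4*a*y + y^2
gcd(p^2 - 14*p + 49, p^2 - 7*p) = p - 7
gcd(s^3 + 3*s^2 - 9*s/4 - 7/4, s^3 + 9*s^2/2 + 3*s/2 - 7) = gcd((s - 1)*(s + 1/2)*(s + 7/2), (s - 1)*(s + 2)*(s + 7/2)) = s^2 + 5*s/2 - 7/2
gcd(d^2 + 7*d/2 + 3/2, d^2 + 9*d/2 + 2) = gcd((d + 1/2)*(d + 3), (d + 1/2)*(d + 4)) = d + 1/2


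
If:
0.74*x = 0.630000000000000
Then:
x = 0.85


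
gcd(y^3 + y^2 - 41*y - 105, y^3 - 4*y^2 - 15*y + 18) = y + 3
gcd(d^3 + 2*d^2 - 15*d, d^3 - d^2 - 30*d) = d^2 + 5*d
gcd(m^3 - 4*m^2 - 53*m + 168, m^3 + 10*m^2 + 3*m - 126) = m^2 + 4*m - 21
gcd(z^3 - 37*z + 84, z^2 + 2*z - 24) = z - 4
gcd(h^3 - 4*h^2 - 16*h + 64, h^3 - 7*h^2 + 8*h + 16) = h^2 - 8*h + 16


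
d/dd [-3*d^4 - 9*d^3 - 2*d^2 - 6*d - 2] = -12*d^3 - 27*d^2 - 4*d - 6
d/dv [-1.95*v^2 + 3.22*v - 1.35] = 3.22 - 3.9*v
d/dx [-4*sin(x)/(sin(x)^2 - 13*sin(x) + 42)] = 4*(sin(x)^2 - 42)*cos(x)/((sin(x) - 7)^2*(sin(x) - 6)^2)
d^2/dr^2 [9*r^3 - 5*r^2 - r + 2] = 54*r - 10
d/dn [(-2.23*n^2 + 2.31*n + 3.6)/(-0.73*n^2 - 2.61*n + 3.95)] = (7.5066*n^2 - 12.361*n + 18.5205)/(0.5329*n^4 + 3.8106*n^3 + 1.0451*n^2 - 20.619*n + 15.6025)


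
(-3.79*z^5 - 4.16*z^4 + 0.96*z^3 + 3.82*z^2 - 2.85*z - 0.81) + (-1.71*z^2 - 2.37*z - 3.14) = -3.79*z^5 - 4.16*z^4 + 0.96*z^3 + 2.11*z^2 - 5.22*z - 3.95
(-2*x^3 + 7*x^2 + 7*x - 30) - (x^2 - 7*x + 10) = -2*x^3 + 6*x^2 + 14*x - 40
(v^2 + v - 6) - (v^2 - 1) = v - 5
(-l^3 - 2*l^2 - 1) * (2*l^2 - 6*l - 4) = -2*l^5 + 2*l^4 + 16*l^3 + 6*l^2 + 6*l + 4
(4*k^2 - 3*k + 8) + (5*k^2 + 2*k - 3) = 9*k^2 - k + 5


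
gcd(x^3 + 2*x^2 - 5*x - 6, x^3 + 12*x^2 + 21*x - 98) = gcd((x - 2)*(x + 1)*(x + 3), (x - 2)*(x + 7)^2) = x - 2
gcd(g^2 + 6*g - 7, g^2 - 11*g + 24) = 1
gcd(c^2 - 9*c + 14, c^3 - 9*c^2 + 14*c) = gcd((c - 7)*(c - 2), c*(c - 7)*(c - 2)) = c^2 - 9*c + 14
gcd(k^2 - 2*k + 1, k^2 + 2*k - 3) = k - 1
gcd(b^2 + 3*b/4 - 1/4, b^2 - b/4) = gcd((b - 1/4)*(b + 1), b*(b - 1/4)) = b - 1/4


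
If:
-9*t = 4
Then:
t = -4/9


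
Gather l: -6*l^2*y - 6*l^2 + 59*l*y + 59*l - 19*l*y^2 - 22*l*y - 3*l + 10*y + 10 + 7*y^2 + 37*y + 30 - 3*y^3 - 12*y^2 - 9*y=l^2*(-6*y - 6) + l*(-19*y^2 + 37*y + 56) - 3*y^3 - 5*y^2 + 38*y + 40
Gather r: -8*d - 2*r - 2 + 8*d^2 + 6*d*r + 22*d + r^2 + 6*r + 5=8*d^2 + 14*d + r^2 + r*(6*d + 4) + 3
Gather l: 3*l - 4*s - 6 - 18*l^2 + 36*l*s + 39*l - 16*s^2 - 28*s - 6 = -18*l^2 + l*(36*s + 42) - 16*s^2 - 32*s - 12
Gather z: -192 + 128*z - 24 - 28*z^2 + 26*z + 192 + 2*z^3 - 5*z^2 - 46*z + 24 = 2*z^3 - 33*z^2 + 108*z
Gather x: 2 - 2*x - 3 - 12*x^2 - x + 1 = -12*x^2 - 3*x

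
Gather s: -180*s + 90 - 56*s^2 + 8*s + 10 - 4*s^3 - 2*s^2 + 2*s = -4*s^3 - 58*s^2 - 170*s + 100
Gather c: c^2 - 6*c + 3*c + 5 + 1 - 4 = c^2 - 3*c + 2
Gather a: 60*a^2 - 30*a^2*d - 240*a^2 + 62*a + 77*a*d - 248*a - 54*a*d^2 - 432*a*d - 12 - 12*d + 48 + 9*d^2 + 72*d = a^2*(-30*d - 180) + a*(-54*d^2 - 355*d - 186) + 9*d^2 + 60*d + 36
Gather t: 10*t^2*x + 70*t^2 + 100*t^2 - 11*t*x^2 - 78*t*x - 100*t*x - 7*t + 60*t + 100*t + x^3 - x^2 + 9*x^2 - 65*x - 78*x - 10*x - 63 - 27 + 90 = t^2*(10*x + 170) + t*(-11*x^2 - 178*x + 153) + x^3 + 8*x^2 - 153*x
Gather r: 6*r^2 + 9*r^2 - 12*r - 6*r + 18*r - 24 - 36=15*r^2 - 60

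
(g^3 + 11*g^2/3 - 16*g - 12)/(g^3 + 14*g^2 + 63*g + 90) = (g^2 - 7*g/3 - 2)/(g^2 + 8*g + 15)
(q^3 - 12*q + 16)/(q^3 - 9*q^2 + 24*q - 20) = (q + 4)/(q - 5)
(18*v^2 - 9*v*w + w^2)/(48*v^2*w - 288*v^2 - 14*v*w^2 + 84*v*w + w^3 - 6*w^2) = (3*v - w)/(8*v*w - 48*v - w^2 + 6*w)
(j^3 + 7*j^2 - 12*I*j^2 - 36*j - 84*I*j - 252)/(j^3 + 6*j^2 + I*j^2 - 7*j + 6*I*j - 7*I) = (j^2 - 12*I*j - 36)/(j^2 + j*(-1 + I) - I)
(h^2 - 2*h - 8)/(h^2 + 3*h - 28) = (h + 2)/(h + 7)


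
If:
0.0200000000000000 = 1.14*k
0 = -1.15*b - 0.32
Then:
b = -0.28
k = 0.02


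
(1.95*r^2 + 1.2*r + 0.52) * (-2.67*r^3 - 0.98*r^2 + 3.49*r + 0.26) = -5.2065*r^5 - 5.115*r^4 + 4.2411*r^3 + 4.1854*r^2 + 2.1268*r + 0.1352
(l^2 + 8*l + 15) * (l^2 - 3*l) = l^4 + 5*l^3 - 9*l^2 - 45*l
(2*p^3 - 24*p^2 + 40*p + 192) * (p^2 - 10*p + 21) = 2*p^5 - 44*p^4 + 322*p^3 - 712*p^2 - 1080*p + 4032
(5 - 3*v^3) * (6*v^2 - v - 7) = -18*v^5 + 3*v^4 + 21*v^3 + 30*v^2 - 5*v - 35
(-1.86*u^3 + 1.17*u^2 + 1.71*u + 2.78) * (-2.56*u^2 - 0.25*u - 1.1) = 4.7616*u^5 - 2.5302*u^4 - 2.6241*u^3 - 8.8313*u^2 - 2.576*u - 3.058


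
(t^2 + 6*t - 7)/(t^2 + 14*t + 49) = (t - 1)/(t + 7)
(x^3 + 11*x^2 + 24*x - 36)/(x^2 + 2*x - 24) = (x^2 + 5*x - 6)/(x - 4)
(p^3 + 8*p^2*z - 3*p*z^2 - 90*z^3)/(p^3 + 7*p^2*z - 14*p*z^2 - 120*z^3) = (-p + 3*z)/(-p + 4*z)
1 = 1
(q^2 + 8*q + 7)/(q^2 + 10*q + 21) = (q + 1)/(q + 3)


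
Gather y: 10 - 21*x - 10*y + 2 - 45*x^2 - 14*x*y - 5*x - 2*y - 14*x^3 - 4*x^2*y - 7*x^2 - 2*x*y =-14*x^3 - 52*x^2 - 26*x + y*(-4*x^2 - 16*x - 12) + 12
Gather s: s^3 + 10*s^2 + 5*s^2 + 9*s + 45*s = s^3 + 15*s^2 + 54*s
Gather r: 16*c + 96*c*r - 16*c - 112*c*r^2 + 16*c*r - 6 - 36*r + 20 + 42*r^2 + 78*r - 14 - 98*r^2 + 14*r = r^2*(-112*c - 56) + r*(112*c + 56)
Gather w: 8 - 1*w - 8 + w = 0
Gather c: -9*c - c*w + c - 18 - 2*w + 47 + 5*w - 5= c*(-w - 8) + 3*w + 24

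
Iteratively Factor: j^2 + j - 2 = (j + 2)*(j - 1)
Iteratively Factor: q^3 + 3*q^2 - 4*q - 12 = (q - 2)*(q^2 + 5*q + 6) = (q - 2)*(q + 2)*(q + 3)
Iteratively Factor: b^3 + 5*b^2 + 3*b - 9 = (b + 3)*(b^2 + 2*b - 3) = (b + 3)^2*(b - 1)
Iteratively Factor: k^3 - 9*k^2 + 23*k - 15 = (k - 3)*(k^2 - 6*k + 5) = (k - 5)*(k - 3)*(k - 1)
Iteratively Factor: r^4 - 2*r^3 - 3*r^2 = (r + 1)*(r^3 - 3*r^2) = (r - 3)*(r + 1)*(r^2) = r*(r - 3)*(r + 1)*(r)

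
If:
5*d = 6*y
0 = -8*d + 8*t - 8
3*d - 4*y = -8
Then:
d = 24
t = 25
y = 20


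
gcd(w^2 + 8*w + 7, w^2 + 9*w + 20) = 1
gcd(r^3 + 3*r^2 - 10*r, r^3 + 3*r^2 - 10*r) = r^3 + 3*r^2 - 10*r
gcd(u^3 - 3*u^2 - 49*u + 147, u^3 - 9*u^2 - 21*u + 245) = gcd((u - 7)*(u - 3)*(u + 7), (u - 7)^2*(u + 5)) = u - 7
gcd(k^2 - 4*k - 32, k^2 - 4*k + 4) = 1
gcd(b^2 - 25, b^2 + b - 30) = b - 5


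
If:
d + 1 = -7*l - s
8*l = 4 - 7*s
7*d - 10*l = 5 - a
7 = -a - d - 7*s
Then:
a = -2459/130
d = 317/130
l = -89/130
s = 88/65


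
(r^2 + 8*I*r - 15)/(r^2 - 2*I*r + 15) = (r + 5*I)/(r - 5*I)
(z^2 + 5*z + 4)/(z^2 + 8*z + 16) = (z + 1)/(z + 4)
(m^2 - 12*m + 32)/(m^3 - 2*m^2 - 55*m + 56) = (m - 4)/(m^2 + 6*m - 7)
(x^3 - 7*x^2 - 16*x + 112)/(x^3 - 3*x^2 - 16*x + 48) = (x - 7)/(x - 3)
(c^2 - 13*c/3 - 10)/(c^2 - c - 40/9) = 3*(c - 6)/(3*c - 8)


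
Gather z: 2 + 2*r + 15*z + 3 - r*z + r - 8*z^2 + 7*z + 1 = 3*r - 8*z^2 + z*(22 - r) + 6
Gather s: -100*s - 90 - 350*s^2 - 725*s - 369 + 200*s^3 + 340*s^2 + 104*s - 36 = 200*s^3 - 10*s^2 - 721*s - 495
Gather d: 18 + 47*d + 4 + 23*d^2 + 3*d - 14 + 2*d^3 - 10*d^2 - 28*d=2*d^3 + 13*d^2 + 22*d + 8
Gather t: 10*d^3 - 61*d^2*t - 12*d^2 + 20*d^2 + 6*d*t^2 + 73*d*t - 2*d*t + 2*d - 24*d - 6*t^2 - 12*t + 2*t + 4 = 10*d^3 + 8*d^2 - 22*d + t^2*(6*d - 6) + t*(-61*d^2 + 71*d - 10) + 4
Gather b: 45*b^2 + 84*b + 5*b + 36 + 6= 45*b^2 + 89*b + 42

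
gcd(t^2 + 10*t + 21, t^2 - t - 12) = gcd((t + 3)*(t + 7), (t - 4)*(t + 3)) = t + 3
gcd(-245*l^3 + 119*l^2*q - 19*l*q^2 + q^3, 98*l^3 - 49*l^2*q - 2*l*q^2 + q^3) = -7*l + q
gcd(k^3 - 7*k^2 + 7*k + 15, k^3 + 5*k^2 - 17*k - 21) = k^2 - 2*k - 3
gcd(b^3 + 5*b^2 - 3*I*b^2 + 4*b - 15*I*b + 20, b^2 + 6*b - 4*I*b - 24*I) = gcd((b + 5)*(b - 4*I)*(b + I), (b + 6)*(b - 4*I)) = b - 4*I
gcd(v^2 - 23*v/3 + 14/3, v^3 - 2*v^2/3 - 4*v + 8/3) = v - 2/3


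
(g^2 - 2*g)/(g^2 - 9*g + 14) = g/(g - 7)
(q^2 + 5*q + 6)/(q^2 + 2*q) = (q + 3)/q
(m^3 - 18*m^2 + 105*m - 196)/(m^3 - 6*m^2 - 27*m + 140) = (m - 7)/(m + 5)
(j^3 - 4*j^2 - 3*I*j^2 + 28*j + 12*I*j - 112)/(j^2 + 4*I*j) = j - 4 - 7*I + 28*I/j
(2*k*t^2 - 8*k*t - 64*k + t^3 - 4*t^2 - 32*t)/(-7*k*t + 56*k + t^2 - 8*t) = (2*k*t + 8*k + t^2 + 4*t)/(-7*k + t)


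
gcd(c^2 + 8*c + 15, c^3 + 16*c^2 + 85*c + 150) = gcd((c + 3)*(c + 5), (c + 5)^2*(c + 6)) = c + 5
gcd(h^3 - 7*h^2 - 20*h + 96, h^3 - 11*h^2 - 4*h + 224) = h^2 - 4*h - 32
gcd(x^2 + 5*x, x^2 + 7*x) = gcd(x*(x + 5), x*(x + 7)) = x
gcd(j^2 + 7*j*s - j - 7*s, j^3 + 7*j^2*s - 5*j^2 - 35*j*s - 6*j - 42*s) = j + 7*s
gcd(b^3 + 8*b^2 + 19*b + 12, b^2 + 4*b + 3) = b^2 + 4*b + 3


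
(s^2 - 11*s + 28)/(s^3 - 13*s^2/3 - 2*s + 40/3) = 3*(s - 7)/(3*s^2 - s - 10)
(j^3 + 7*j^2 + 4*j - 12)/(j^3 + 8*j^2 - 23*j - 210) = (j^2 + j - 2)/(j^2 + 2*j - 35)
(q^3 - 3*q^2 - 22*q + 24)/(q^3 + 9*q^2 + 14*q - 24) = (q - 6)/(q + 6)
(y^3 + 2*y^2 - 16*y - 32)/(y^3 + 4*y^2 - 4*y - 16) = (y - 4)/(y - 2)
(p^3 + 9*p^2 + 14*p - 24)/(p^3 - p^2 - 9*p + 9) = (p^2 + 10*p + 24)/(p^2 - 9)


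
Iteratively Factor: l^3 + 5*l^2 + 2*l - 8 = (l + 4)*(l^2 + l - 2) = (l - 1)*(l + 4)*(l + 2)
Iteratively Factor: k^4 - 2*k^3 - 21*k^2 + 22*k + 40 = (k + 1)*(k^3 - 3*k^2 - 18*k + 40) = (k - 2)*(k + 1)*(k^2 - k - 20) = (k - 2)*(k + 1)*(k + 4)*(k - 5)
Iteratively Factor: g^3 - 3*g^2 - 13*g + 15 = (g + 3)*(g^2 - 6*g + 5) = (g - 1)*(g + 3)*(g - 5)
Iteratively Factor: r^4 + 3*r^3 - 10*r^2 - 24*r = (r + 4)*(r^3 - r^2 - 6*r) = (r + 2)*(r + 4)*(r^2 - 3*r) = r*(r + 2)*(r + 4)*(r - 3)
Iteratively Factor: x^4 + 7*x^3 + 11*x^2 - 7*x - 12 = (x + 4)*(x^3 + 3*x^2 - x - 3) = (x - 1)*(x + 4)*(x^2 + 4*x + 3) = (x - 1)*(x + 1)*(x + 4)*(x + 3)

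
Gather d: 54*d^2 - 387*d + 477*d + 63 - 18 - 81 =54*d^2 + 90*d - 36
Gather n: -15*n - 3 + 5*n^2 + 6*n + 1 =5*n^2 - 9*n - 2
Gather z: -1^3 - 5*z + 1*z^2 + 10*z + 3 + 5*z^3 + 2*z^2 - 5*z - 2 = 5*z^3 + 3*z^2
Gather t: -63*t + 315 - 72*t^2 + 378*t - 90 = -72*t^2 + 315*t + 225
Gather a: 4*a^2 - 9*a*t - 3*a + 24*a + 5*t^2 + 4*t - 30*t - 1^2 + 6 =4*a^2 + a*(21 - 9*t) + 5*t^2 - 26*t + 5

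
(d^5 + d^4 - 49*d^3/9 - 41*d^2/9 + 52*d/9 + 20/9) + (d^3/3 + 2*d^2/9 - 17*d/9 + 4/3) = d^5 + d^4 - 46*d^3/9 - 13*d^2/3 + 35*d/9 + 32/9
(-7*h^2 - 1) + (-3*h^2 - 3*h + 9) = -10*h^2 - 3*h + 8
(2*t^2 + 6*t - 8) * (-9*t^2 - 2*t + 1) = -18*t^4 - 58*t^3 + 62*t^2 + 22*t - 8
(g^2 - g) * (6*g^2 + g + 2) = 6*g^4 - 5*g^3 + g^2 - 2*g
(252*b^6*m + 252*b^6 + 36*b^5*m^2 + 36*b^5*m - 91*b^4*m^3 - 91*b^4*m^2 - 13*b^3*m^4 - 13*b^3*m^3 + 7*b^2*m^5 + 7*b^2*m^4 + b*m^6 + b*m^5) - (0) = 252*b^6*m + 252*b^6 + 36*b^5*m^2 + 36*b^5*m - 91*b^4*m^3 - 91*b^4*m^2 - 13*b^3*m^4 - 13*b^3*m^3 + 7*b^2*m^5 + 7*b^2*m^4 + b*m^6 + b*m^5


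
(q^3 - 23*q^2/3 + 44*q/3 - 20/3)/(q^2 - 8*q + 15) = (3*q^2 - 8*q + 4)/(3*(q - 3))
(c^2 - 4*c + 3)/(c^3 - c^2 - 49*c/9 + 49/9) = 9*(c - 3)/(9*c^2 - 49)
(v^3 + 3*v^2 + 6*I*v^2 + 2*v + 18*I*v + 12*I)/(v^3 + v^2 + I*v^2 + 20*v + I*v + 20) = (v^2 + v*(2 + 6*I) + 12*I)/(v^2 + I*v + 20)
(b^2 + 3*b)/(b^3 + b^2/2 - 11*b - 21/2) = 2*b/(2*b^2 - 5*b - 7)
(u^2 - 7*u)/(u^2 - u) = (u - 7)/(u - 1)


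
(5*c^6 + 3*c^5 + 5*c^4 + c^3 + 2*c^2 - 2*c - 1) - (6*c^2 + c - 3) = 5*c^6 + 3*c^5 + 5*c^4 + c^3 - 4*c^2 - 3*c + 2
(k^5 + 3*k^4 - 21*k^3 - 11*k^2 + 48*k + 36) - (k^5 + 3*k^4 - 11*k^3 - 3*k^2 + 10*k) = -10*k^3 - 8*k^2 + 38*k + 36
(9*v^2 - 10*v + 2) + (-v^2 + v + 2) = 8*v^2 - 9*v + 4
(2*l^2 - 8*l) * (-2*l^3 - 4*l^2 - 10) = -4*l^5 + 8*l^4 + 32*l^3 - 20*l^2 + 80*l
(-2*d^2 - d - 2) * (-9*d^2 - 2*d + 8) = 18*d^4 + 13*d^3 + 4*d^2 - 4*d - 16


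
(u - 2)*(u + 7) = u^2 + 5*u - 14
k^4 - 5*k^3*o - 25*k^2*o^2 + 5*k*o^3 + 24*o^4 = (k - 8*o)*(k - o)*(k + o)*(k + 3*o)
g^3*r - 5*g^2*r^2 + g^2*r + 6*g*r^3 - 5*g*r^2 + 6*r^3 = (g - 3*r)*(g - 2*r)*(g*r + r)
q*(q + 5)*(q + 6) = q^3 + 11*q^2 + 30*q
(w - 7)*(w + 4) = w^2 - 3*w - 28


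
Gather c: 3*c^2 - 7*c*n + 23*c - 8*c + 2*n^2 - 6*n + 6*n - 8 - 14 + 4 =3*c^2 + c*(15 - 7*n) + 2*n^2 - 18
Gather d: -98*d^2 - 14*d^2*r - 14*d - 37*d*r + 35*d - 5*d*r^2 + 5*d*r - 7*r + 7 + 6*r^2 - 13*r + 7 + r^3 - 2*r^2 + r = d^2*(-14*r - 98) + d*(-5*r^2 - 32*r + 21) + r^3 + 4*r^2 - 19*r + 14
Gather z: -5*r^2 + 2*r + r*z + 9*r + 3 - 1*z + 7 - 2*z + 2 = -5*r^2 + 11*r + z*(r - 3) + 12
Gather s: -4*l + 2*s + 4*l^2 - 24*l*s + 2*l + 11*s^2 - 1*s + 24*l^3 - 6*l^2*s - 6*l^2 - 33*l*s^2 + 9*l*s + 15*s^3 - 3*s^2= 24*l^3 - 2*l^2 - 2*l + 15*s^3 + s^2*(8 - 33*l) + s*(-6*l^2 - 15*l + 1)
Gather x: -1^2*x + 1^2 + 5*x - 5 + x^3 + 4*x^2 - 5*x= x^3 + 4*x^2 - x - 4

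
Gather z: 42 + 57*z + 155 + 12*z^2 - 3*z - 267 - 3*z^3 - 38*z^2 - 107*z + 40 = -3*z^3 - 26*z^2 - 53*z - 30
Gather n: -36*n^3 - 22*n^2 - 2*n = -36*n^3 - 22*n^2 - 2*n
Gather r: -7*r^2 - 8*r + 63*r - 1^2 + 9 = -7*r^2 + 55*r + 8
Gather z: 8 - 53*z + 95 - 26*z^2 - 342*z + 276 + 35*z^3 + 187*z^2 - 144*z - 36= 35*z^3 + 161*z^2 - 539*z + 343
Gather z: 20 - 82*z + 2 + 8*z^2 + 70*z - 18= 8*z^2 - 12*z + 4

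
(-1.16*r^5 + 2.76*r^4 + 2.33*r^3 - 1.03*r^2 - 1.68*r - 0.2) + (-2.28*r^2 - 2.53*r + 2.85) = -1.16*r^5 + 2.76*r^4 + 2.33*r^3 - 3.31*r^2 - 4.21*r + 2.65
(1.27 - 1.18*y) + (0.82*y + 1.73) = 3.0 - 0.36*y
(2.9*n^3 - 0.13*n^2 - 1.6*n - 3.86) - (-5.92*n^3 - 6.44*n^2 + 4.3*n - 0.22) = 8.82*n^3 + 6.31*n^2 - 5.9*n - 3.64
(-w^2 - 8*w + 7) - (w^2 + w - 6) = -2*w^2 - 9*w + 13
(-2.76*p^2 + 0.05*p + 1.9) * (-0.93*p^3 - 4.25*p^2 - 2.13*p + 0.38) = 2.5668*p^5 + 11.6835*p^4 + 3.8993*p^3 - 9.2303*p^2 - 4.028*p + 0.722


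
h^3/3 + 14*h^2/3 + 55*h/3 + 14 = (h/3 + 1/3)*(h + 6)*(h + 7)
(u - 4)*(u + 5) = u^2 + u - 20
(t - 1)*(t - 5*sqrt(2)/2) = t^2 - 5*sqrt(2)*t/2 - t + 5*sqrt(2)/2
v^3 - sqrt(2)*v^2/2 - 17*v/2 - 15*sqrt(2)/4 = (v - 5*sqrt(2)/2)*(v + sqrt(2)/2)*(v + 3*sqrt(2)/2)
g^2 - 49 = (g - 7)*(g + 7)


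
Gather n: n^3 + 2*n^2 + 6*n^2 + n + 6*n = n^3 + 8*n^2 + 7*n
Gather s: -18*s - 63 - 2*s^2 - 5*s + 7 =-2*s^2 - 23*s - 56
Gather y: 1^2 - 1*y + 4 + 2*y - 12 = y - 7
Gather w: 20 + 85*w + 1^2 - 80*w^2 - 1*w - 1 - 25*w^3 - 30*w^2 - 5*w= -25*w^3 - 110*w^2 + 79*w + 20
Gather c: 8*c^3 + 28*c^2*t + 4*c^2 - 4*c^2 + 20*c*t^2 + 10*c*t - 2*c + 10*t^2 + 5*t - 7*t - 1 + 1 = 8*c^3 + 28*c^2*t + c*(20*t^2 + 10*t - 2) + 10*t^2 - 2*t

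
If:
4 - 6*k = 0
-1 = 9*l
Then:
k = 2/3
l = -1/9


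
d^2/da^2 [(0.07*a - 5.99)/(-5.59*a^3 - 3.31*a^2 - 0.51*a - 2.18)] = (-13.124202*a^5 + 2238.34221*a^4 + 1772.183208*a^3 + 506.459988*a^2 - 374.271078*a - 83.173634)/(174.676879*a^9 + 310.293633*a^8 + 231.54339*a^7 + 297.246139*a^6 + 263.142642*a^5 + 111.525459*a^4 + 101.910747*a^3 + 48.892386*a^2 + 7.271172*a + 10.360232)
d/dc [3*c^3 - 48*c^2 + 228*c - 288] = 9*c^2 - 96*c + 228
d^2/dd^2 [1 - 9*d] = 0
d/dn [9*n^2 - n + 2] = 18*n - 1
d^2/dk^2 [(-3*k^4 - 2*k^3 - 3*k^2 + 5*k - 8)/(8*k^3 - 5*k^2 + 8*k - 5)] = 2*(-155*k^6 + 1344*k^5 - 4377*k^4 + 2287*k^3 - 921*k^2 - 525*k - 187)/(512*k^9 - 960*k^8 + 2136*k^7 - 3005*k^6 + 3336*k^5 - 3255*k^4 + 2312*k^3 - 1335*k^2 + 600*k - 125)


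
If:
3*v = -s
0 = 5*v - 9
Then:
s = -27/5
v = 9/5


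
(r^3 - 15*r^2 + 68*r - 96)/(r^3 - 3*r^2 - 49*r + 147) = (r^2 - 12*r + 32)/(r^2 - 49)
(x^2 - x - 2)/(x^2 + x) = (x - 2)/x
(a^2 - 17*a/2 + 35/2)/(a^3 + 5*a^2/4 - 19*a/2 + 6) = 2*(2*a^2 - 17*a + 35)/(4*a^3 + 5*a^2 - 38*a + 24)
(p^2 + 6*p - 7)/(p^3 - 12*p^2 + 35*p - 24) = (p + 7)/(p^2 - 11*p + 24)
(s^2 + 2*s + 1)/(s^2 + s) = (s + 1)/s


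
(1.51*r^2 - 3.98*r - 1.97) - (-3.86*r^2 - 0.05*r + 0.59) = 5.37*r^2 - 3.93*r - 2.56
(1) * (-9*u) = -9*u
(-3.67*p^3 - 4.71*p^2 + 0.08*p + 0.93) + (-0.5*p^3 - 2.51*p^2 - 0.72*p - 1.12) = -4.17*p^3 - 7.22*p^2 - 0.64*p - 0.19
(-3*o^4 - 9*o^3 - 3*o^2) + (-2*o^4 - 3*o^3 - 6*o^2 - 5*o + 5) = -5*o^4 - 12*o^3 - 9*o^2 - 5*o + 5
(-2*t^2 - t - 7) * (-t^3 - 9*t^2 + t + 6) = 2*t^5 + 19*t^4 + 14*t^3 + 50*t^2 - 13*t - 42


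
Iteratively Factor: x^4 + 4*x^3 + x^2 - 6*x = (x + 3)*(x^3 + x^2 - 2*x) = (x + 2)*(x + 3)*(x^2 - x) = (x - 1)*(x + 2)*(x + 3)*(x)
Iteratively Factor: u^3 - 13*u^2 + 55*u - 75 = (u - 3)*(u^2 - 10*u + 25) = (u - 5)*(u - 3)*(u - 5)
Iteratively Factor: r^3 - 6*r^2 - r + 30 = (r + 2)*(r^2 - 8*r + 15) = (r - 3)*(r + 2)*(r - 5)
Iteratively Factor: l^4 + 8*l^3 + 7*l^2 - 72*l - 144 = (l + 4)*(l^3 + 4*l^2 - 9*l - 36) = (l + 3)*(l + 4)*(l^2 + l - 12) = (l - 3)*(l + 3)*(l + 4)*(l + 4)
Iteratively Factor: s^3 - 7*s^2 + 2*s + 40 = (s + 2)*(s^2 - 9*s + 20) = (s - 5)*(s + 2)*(s - 4)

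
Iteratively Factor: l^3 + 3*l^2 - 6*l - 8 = (l - 2)*(l^2 + 5*l + 4) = (l - 2)*(l + 1)*(l + 4)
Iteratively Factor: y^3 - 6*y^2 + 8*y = (y - 4)*(y^2 - 2*y) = (y - 4)*(y - 2)*(y)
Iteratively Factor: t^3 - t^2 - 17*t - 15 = (t + 1)*(t^2 - 2*t - 15) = (t + 1)*(t + 3)*(t - 5)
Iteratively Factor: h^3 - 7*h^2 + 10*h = (h)*(h^2 - 7*h + 10) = h*(h - 5)*(h - 2)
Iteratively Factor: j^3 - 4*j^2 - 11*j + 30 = (j + 3)*(j^2 - 7*j + 10) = (j - 2)*(j + 3)*(j - 5)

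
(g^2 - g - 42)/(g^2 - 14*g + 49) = (g + 6)/(g - 7)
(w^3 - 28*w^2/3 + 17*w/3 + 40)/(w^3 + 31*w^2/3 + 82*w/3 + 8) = (3*w^3 - 28*w^2 + 17*w + 120)/(3*w^3 + 31*w^2 + 82*w + 24)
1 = 1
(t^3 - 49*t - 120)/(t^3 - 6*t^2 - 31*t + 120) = (t + 3)/(t - 3)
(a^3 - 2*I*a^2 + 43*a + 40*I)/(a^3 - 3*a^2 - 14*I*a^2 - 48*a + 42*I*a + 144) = (a^2 + 6*I*a - 5)/(a^2 + a*(-3 - 6*I) + 18*I)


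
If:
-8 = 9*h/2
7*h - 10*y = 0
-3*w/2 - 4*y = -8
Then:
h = -16/9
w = 1168/135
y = -56/45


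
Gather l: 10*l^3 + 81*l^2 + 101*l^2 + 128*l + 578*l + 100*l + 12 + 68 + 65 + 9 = 10*l^3 + 182*l^2 + 806*l + 154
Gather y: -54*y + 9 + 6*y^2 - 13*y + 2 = 6*y^2 - 67*y + 11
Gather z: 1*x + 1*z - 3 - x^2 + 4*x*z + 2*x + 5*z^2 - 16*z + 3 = -x^2 + 3*x + 5*z^2 + z*(4*x - 15)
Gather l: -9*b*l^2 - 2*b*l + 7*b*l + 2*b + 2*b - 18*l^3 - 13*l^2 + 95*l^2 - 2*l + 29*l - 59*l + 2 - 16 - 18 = 4*b - 18*l^3 + l^2*(82 - 9*b) + l*(5*b - 32) - 32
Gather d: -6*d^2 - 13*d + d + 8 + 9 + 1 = -6*d^2 - 12*d + 18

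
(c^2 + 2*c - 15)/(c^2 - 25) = (c - 3)/(c - 5)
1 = 1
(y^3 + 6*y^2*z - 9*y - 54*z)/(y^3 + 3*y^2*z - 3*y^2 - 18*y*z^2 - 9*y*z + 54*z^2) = (y + 3)/(y - 3*z)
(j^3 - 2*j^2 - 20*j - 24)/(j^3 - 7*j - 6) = (j^2 - 4*j - 12)/(j^2 - 2*j - 3)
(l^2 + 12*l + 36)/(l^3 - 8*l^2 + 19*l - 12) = (l^2 + 12*l + 36)/(l^3 - 8*l^2 + 19*l - 12)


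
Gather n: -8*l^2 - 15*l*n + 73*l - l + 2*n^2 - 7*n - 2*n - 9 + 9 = -8*l^2 + 72*l + 2*n^2 + n*(-15*l - 9)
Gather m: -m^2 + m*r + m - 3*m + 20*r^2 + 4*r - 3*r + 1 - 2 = -m^2 + m*(r - 2) + 20*r^2 + r - 1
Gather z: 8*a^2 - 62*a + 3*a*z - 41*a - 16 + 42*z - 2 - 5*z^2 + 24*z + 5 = 8*a^2 - 103*a - 5*z^2 + z*(3*a + 66) - 13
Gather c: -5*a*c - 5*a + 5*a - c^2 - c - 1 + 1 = -c^2 + c*(-5*a - 1)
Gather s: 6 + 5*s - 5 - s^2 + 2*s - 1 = -s^2 + 7*s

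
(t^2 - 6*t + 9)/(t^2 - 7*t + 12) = (t - 3)/(t - 4)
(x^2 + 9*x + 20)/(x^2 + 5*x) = (x + 4)/x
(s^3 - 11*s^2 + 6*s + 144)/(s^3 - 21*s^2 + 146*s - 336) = (s + 3)/(s - 7)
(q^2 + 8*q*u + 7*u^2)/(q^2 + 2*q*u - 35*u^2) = (q + u)/(q - 5*u)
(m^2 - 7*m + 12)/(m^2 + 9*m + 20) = (m^2 - 7*m + 12)/(m^2 + 9*m + 20)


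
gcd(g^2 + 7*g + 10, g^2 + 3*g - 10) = g + 5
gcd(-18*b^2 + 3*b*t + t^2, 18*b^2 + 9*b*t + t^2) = 6*b + t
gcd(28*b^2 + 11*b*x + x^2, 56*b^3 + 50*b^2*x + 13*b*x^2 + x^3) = 28*b^2 + 11*b*x + x^2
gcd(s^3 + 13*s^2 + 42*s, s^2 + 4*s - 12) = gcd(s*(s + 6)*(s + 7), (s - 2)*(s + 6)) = s + 6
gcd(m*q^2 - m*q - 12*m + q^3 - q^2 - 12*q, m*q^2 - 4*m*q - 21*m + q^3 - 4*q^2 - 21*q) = m*q + 3*m + q^2 + 3*q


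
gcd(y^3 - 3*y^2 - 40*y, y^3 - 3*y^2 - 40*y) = y^3 - 3*y^2 - 40*y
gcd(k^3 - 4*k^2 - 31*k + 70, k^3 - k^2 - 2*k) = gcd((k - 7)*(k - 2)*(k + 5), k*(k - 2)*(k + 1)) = k - 2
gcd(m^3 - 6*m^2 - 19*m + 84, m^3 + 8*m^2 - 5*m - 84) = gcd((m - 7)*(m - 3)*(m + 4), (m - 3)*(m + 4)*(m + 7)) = m^2 + m - 12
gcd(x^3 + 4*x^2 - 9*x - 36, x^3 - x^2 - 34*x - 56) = x + 4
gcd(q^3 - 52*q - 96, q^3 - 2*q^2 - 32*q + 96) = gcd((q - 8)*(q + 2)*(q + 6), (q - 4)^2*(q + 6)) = q + 6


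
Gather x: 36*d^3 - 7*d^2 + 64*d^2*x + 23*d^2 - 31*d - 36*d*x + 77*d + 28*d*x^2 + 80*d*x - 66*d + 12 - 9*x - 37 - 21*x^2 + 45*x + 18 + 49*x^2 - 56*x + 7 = 36*d^3 + 16*d^2 - 20*d + x^2*(28*d + 28) + x*(64*d^2 + 44*d - 20)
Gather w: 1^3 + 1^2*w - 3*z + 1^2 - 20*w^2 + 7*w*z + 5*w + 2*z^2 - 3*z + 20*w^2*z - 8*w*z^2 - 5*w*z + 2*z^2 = w^2*(20*z - 20) + w*(-8*z^2 + 2*z + 6) + 4*z^2 - 6*z + 2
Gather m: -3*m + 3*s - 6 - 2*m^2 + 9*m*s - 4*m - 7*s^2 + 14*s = -2*m^2 + m*(9*s - 7) - 7*s^2 + 17*s - 6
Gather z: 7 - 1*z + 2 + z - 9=0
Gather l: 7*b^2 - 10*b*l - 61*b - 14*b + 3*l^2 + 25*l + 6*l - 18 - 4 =7*b^2 - 75*b + 3*l^2 + l*(31 - 10*b) - 22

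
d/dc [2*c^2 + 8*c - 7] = 4*c + 8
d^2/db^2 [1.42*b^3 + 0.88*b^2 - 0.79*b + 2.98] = 8.52*b + 1.76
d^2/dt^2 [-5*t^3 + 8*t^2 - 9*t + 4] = 16 - 30*t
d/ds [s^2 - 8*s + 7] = 2*s - 8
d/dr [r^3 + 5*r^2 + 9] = r*(3*r + 10)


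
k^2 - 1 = (k - 1)*(k + 1)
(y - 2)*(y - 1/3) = y^2 - 7*y/3 + 2/3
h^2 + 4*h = h*(h + 4)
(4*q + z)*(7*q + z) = 28*q^2 + 11*q*z + z^2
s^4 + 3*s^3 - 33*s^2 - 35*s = s*(s - 5)*(s + 1)*(s + 7)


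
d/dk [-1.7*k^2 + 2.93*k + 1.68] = 2.93 - 3.4*k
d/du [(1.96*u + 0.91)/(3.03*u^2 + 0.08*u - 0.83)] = (5.9388*u^2 + 0.1568*u - (1.96*u + 0.91)*(6.06*u + 0.08) - 1.6268)/(3.03*u^2 + 0.08*u - 0.83)^2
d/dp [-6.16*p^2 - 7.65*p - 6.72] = -12.32*p - 7.65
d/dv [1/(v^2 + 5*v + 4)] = (-2*v - 5)/(v^2 + 5*v + 4)^2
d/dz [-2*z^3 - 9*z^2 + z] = -6*z^2 - 18*z + 1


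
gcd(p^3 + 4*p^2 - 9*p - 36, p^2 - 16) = p + 4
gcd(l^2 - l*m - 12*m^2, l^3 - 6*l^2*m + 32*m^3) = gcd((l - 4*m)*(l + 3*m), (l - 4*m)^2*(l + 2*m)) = l - 4*m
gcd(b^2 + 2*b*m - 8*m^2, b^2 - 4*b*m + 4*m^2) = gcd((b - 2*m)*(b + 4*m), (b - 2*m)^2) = b - 2*m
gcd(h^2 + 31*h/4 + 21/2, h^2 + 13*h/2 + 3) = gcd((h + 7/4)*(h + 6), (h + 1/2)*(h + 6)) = h + 6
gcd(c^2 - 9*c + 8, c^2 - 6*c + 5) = c - 1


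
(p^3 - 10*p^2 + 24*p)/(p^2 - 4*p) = p - 6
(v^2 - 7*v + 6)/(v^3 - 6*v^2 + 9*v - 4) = (v - 6)/(v^2 - 5*v + 4)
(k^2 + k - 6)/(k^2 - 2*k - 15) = (k - 2)/(k - 5)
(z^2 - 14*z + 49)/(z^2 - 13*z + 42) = (z - 7)/(z - 6)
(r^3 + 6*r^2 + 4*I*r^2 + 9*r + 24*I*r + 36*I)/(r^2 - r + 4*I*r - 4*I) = (r^2 + 6*r + 9)/(r - 1)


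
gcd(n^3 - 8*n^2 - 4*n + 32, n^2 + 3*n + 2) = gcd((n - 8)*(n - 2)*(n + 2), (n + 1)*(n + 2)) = n + 2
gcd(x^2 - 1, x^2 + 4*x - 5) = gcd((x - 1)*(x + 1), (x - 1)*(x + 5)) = x - 1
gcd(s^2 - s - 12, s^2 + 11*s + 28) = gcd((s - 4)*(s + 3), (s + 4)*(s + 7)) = 1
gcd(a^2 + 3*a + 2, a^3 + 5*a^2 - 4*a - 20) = a + 2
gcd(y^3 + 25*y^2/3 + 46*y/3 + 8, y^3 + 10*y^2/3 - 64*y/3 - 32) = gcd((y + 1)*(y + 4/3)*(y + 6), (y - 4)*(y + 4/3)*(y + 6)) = y^2 + 22*y/3 + 8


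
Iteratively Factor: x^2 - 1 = (x - 1)*(x + 1)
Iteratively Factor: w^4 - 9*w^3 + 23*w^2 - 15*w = (w)*(w^3 - 9*w^2 + 23*w - 15) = w*(w - 3)*(w^2 - 6*w + 5) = w*(w - 3)*(w - 1)*(w - 5)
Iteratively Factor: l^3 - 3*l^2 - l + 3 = (l + 1)*(l^2 - 4*l + 3) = (l - 3)*(l + 1)*(l - 1)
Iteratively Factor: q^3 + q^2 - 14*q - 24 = (q + 2)*(q^2 - q - 12) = (q + 2)*(q + 3)*(q - 4)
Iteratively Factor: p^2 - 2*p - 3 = (p + 1)*(p - 3)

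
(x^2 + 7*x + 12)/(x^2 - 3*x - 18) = (x + 4)/(x - 6)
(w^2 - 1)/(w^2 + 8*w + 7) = (w - 1)/(w + 7)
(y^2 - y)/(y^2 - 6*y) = (y - 1)/(y - 6)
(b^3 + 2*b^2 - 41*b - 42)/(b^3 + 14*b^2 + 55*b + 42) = (b - 6)/(b + 6)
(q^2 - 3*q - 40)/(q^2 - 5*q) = (q^2 - 3*q - 40)/(q*(q - 5))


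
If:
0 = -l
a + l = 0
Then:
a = 0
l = 0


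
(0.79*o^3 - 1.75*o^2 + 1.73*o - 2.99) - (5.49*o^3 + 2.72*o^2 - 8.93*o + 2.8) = -4.7*o^3 - 4.47*o^2 + 10.66*o - 5.79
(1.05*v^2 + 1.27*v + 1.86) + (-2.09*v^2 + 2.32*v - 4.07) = -1.04*v^2 + 3.59*v - 2.21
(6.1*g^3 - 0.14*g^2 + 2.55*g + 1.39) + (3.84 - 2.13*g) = 6.1*g^3 - 0.14*g^2 + 0.42*g + 5.23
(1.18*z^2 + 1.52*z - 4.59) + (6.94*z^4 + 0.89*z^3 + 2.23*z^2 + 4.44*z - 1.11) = 6.94*z^4 + 0.89*z^3 + 3.41*z^2 + 5.96*z - 5.7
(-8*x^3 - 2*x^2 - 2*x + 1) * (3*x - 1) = -24*x^4 + 2*x^3 - 4*x^2 + 5*x - 1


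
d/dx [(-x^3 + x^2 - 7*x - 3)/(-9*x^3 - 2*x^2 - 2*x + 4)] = (11*x^4 - 122*x^3 - 109*x^2 - 4*x - 34)/(81*x^6 + 36*x^5 + 40*x^4 - 64*x^3 - 12*x^2 - 16*x + 16)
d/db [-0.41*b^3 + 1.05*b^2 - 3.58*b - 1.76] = -1.23*b^2 + 2.1*b - 3.58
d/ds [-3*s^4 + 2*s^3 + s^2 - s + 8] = -12*s^3 + 6*s^2 + 2*s - 1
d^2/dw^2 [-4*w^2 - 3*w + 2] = -8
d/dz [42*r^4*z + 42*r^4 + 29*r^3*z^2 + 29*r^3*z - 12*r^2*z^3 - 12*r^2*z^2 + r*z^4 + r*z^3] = r*(42*r^3 + 58*r^2*z + 29*r^2 - 36*r*z^2 - 24*r*z + 4*z^3 + 3*z^2)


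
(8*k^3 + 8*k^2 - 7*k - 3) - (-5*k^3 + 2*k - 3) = 13*k^3 + 8*k^2 - 9*k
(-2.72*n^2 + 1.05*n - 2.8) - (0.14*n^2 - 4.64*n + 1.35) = -2.86*n^2 + 5.69*n - 4.15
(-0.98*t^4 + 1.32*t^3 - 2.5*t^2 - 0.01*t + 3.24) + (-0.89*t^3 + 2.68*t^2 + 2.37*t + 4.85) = -0.98*t^4 + 0.43*t^3 + 0.18*t^2 + 2.36*t + 8.09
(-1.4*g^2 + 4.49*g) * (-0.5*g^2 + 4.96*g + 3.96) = 0.7*g^4 - 9.189*g^3 + 16.7264*g^2 + 17.7804*g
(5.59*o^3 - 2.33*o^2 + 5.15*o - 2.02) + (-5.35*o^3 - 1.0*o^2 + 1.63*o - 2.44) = 0.24*o^3 - 3.33*o^2 + 6.78*o - 4.46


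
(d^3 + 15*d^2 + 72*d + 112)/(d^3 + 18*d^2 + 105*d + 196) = (d + 4)/(d + 7)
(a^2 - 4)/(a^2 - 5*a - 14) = (a - 2)/(a - 7)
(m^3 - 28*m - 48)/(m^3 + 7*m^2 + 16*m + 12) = (m^2 - 2*m - 24)/(m^2 + 5*m + 6)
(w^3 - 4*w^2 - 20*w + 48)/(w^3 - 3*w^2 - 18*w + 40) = (w - 6)/(w - 5)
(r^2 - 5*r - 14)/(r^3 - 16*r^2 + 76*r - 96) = (r^2 - 5*r - 14)/(r^3 - 16*r^2 + 76*r - 96)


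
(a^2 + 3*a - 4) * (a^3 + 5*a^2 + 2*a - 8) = a^5 + 8*a^4 + 13*a^3 - 22*a^2 - 32*a + 32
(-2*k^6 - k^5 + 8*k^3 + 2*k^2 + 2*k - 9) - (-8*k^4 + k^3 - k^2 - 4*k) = -2*k^6 - k^5 + 8*k^4 + 7*k^3 + 3*k^2 + 6*k - 9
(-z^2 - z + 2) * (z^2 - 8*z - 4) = -z^4 + 7*z^3 + 14*z^2 - 12*z - 8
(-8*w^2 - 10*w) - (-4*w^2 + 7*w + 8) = -4*w^2 - 17*w - 8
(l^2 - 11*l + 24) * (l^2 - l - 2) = l^4 - 12*l^3 + 33*l^2 - 2*l - 48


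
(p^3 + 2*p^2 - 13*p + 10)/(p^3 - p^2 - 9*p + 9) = (p^2 + 3*p - 10)/(p^2 - 9)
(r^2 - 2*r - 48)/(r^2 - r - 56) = (r + 6)/(r + 7)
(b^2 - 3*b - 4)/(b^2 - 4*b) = (b + 1)/b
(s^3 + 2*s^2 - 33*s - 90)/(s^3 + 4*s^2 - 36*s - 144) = (s^2 + 8*s + 15)/(s^2 + 10*s + 24)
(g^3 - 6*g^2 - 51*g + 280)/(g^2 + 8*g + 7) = (g^2 - 13*g + 40)/(g + 1)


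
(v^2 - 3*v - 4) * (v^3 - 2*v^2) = v^5 - 5*v^4 + 2*v^3 + 8*v^2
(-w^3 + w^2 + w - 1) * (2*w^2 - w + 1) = -2*w^5 + 3*w^4 - 2*w^2 + 2*w - 1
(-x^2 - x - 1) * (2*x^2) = -2*x^4 - 2*x^3 - 2*x^2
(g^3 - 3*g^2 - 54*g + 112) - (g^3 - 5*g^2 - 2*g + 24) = 2*g^2 - 52*g + 88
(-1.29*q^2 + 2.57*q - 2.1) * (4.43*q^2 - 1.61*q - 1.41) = -5.7147*q^4 + 13.462*q^3 - 11.6218*q^2 - 0.242699999999999*q + 2.961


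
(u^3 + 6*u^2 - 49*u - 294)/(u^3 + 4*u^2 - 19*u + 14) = (u^2 - u - 42)/(u^2 - 3*u + 2)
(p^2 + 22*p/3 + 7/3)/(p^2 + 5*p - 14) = (p + 1/3)/(p - 2)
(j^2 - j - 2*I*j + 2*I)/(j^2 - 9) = (j^2 - j - 2*I*j + 2*I)/(j^2 - 9)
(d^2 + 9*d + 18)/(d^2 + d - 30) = (d + 3)/(d - 5)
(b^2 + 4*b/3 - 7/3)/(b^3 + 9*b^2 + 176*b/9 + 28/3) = 3*(b - 1)/(3*b^2 + 20*b + 12)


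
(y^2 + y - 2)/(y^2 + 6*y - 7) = (y + 2)/(y + 7)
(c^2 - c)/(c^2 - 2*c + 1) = c/(c - 1)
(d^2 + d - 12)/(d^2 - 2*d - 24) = (d - 3)/(d - 6)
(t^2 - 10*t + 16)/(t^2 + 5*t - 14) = (t - 8)/(t + 7)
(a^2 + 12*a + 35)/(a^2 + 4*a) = (a^2 + 12*a + 35)/(a*(a + 4))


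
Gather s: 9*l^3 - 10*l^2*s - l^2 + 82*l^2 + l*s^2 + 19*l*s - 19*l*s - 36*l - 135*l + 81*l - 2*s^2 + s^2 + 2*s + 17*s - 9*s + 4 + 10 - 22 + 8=9*l^3 + 81*l^2 - 90*l + s^2*(l - 1) + s*(10 - 10*l^2)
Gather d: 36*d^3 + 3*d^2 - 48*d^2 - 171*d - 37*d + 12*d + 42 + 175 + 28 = 36*d^3 - 45*d^2 - 196*d + 245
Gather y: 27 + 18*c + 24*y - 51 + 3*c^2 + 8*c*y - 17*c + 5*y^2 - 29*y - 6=3*c^2 + c + 5*y^2 + y*(8*c - 5) - 30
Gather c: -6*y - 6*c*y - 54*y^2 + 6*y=-6*c*y - 54*y^2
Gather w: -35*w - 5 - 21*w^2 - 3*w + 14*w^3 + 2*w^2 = 14*w^3 - 19*w^2 - 38*w - 5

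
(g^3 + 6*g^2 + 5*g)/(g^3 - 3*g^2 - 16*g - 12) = g*(g + 5)/(g^2 - 4*g - 12)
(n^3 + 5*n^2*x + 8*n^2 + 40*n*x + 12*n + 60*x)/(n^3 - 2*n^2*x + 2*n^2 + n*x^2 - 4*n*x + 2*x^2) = (n^2 + 5*n*x + 6*n + 30*x)/(n^2 - 2*n*x + x^2)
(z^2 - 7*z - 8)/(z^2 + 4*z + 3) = (z - 8)/(z + 3)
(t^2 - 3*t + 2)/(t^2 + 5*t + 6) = (t^2 - 3*t + 2)/(t^2 + 5*t + 6)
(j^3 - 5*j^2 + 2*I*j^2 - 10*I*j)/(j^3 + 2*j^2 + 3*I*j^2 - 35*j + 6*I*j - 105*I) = j*(j + 2*I)/(j^2 + j*(7 + 3*I) + 21*I)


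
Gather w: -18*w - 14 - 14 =-18*w - 28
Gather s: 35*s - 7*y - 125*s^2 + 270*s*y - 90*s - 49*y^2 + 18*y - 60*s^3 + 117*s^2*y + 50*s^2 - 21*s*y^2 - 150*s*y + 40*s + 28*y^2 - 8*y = -60*s^3 + s^2*(117*y - 75) + s*(-21*y^2 + 120*y - 15) - 21*y^2 + 3*y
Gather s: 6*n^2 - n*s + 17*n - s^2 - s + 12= 6*n^2 + 17*n - s^2 + s*(-n - 1) + 12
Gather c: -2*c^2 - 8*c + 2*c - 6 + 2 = -2*c^2 - 6*c - 4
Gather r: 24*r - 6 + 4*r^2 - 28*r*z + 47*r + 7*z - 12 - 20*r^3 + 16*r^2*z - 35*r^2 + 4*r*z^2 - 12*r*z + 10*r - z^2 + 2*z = -20*r^3 + r^2*(16*z - 31) + r*(4*z^2 - 40*z + 81) - z^2 + 9*z - 18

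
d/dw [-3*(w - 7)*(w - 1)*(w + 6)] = -9*w^2 + 12*w + 123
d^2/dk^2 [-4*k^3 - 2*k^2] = -24*k - 4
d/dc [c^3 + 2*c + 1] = 3*c^2 + 2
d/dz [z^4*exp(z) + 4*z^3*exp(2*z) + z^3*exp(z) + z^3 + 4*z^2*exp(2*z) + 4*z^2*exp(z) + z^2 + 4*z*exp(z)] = z^4*exp(z) + 8*z^3*exp(2*z) + 5*z^3*exp(z) + 20*z^2*exp(2*z) + 7*z^2*exp(z) + 3*z^2 + 8*z*exp(2*z) + 12*z*exp(z) + 2*z + 4*exp(z)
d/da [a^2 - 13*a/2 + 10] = 2*a - 13/2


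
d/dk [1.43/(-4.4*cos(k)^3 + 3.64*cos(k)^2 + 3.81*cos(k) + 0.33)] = (-18.876*cos(k)^2 + 10.4104*cos(k) + 5.4483)*sin(k)/(-4.4*cos(k)^3 + 3.64*cos(k)^2 + 3.81*cos(k) + 0.33)^2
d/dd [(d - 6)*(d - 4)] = 2*d - 10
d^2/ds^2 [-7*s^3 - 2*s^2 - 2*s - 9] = -42*s - 4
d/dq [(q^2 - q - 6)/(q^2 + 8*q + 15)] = 3*(3*q^2 + 14*q + 11)/(q^4 + 16*q^3 + 94*q^2 + 240*q + 225)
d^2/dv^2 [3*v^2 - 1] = 6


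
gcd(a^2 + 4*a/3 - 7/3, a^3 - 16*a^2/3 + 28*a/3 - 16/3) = 1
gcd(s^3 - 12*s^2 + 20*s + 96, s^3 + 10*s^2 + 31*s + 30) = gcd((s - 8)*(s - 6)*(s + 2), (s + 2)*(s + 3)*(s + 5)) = s + 2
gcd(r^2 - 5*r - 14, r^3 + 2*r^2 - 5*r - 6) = 1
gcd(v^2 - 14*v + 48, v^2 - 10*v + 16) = v - 8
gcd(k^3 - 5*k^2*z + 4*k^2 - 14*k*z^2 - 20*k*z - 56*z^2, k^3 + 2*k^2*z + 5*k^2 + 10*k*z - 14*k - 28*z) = k + 2*z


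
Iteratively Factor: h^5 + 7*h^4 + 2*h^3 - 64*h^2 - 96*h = (h)*(h^4 + 7*h^3 + 2*h^2 - 64*h - 96) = h*(h + 4)*(h^3 + 3*h^2 - 10*h - 24) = h*(h + 4)^2*(h^2 - h - 6) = h*(h + 2)*(h + 4)^2*(h - 3)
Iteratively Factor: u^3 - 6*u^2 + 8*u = (u)*(u^2 - 6*u + 8) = u*(u - 4)*(u - 2)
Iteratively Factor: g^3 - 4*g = (g + 2)*(g^2 - 2*g) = g*(g + 2)*(g - 2)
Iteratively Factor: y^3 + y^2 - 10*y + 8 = (y - 1)*(y^2 + 2*y - 8) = (y - 1)*(y + 4)*(y - 2)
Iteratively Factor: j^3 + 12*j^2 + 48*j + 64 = (j + 4)*(j^2 + 8*j + 16) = (j + 4)^2*(j + 4)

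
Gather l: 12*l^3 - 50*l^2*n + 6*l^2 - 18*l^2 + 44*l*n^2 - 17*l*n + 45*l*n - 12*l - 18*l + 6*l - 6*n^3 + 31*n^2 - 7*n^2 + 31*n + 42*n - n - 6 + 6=12*l^3 + l^2*(-50*n - 12) + l*(44*n^2 + 28*n - 24) - 6*n^3 + 24*n^2 + 72*n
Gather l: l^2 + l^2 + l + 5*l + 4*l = 2*l^2 + 10*l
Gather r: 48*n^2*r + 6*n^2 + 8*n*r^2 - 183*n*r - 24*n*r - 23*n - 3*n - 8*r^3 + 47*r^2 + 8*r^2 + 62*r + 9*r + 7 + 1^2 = 6*n^2 - 26*n - 8*r^3 + r^2*(8*n + 55) + r*(48*n^2 - 207*n + 71) + 8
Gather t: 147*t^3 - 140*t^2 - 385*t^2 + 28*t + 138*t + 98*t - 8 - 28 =147*t^3 - 525*t^2 + 264*t - 36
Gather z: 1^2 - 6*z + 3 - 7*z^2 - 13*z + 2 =-7*z^2 - 19*z + 6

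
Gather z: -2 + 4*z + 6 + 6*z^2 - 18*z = 6*z^2 - 14*z + 4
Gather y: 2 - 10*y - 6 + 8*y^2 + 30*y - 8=8*y^2 + 20*y - 12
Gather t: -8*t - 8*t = -16*t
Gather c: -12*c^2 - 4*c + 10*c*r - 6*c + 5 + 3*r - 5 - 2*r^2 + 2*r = -12*c^2 + c*(10*r - 10) - 2*r^2 + 5*r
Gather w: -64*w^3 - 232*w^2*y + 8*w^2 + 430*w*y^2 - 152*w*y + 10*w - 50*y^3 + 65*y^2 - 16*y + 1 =-64*w^3 + w^2*(8 - 232*y) + w*(430*y^2 - 152*y + 10) - 50*y^3 + 65*y^2 - 16*y + 1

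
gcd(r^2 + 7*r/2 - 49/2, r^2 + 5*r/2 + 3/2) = 1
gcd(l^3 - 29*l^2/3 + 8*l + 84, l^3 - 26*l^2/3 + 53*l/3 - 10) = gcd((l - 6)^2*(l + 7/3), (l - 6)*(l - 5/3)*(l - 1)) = l - 6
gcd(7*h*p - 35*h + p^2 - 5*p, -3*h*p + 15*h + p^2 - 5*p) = p - 5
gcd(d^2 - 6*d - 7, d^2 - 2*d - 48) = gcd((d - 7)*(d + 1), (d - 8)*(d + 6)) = 1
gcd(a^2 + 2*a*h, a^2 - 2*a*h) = a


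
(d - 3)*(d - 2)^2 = d^3 - 7*d^2 + 16*d - 12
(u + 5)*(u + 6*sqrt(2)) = u^2 + 5*u + 6*sqrt(2)*u + 30*sqrt(2)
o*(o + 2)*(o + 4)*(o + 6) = o^4 + 12*o^3 + 44*o^2 + 48*o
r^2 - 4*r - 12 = (r - 6)*(r + 2)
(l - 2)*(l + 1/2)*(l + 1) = l^3 - l^2/2 - 5*l/2 - 1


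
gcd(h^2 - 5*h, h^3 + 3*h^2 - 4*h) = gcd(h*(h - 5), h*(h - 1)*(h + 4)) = h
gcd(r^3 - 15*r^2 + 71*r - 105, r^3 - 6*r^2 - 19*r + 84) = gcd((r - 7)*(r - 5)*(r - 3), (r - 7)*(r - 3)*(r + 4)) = r^2 - 10*r + 21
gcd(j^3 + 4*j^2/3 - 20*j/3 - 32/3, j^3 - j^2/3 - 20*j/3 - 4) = j + 2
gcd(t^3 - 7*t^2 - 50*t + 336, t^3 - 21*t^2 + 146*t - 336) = t^2 - 14*t + 48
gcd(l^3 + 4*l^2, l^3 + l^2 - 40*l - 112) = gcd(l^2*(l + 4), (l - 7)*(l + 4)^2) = l + 4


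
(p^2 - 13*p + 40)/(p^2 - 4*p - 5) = (p - 8)/(p + 1)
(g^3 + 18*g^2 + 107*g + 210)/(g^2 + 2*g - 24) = (g^2 + 12*g + 35)/(g - 4)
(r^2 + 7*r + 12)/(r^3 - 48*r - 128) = (r + 3)/(r^2 - 4*r - 32)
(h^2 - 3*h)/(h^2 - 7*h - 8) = h*(3 - h)/(-h^2 + 7*h + 8)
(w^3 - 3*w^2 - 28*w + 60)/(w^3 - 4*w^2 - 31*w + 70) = (w - 6)/(w - 7)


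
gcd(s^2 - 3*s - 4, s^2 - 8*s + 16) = s - 4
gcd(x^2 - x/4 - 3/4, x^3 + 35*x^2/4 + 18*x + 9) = x + 3/4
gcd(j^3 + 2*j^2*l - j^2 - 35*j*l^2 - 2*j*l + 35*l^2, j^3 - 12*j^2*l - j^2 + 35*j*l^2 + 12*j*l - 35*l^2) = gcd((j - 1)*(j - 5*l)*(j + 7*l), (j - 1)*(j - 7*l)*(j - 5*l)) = j^2 - 5*j*l - j + 5*l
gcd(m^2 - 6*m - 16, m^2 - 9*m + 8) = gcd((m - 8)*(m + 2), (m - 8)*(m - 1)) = m - 8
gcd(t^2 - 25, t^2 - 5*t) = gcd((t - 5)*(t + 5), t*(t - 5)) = t - 5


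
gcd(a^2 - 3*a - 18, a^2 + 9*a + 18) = a + 3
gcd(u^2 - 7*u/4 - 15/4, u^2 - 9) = u - 3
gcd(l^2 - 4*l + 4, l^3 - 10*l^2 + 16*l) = l - 2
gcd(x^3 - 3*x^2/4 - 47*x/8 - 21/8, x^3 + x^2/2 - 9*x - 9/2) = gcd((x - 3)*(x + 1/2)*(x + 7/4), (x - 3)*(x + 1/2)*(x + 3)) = x^2 - 5*x/2 - 3/2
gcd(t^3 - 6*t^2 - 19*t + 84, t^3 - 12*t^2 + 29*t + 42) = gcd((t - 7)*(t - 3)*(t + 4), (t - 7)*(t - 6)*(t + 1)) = t - 7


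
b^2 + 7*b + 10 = (b + 2)*(b + 5)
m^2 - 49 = (m - 7)*(m + 7)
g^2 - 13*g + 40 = (g - 8)*(g - 5)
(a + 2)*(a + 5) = a^2 + 7*a + 10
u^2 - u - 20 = (u - 5)*(u + 4)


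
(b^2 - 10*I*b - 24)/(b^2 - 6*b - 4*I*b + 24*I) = (b - 6*I)/(b - 6)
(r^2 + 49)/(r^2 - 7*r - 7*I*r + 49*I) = (r + 7*I)/(r - 7)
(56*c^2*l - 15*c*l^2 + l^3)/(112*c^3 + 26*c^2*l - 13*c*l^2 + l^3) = l/(2*c + l)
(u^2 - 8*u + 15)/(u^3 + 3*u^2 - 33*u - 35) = (u - 3)/(u^2 + 8*u + 7)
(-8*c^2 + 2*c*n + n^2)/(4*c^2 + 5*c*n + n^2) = (-2*c + n)/(c + n)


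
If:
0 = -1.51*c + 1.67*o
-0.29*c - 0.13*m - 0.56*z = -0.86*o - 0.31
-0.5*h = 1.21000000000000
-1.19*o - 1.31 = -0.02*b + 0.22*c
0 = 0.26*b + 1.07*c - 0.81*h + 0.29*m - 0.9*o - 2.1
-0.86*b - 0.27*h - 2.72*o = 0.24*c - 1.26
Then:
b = 5.15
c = -0.93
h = -2.42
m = -3.31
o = -0.84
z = 0.51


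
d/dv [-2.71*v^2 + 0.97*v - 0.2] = 0.97 - 5.42*v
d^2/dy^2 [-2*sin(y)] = 2*sin(y)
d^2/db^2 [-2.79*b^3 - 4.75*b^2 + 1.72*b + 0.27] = -16.74*b - 9.5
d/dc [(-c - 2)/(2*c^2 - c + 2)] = (-2*c^2 + c + (c + 2)*(4*c - 1) - 2)/(2*c^2 - c + 2)^2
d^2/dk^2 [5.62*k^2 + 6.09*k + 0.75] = 11.2400000000000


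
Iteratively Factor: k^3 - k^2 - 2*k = (k - 2)*(k^2 + k) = (k - 2)*(k + 1)*(k)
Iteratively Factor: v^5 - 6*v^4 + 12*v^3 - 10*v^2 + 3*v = (v)*(v^4 - 6*v^3 + 12*v^2 - 10*v + 3) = v*(v - 3)*(v^3 - 3*v^2 + 3*v - 1) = v*(v - 3)*(v - 1)*(v^2 - 2*v + 1) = v*(v - 3)*(v - 1)^2*(v - 1)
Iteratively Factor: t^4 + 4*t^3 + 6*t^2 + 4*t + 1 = (t + 1)*(t^3 + 3*t^2 + 3*t + 1) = (t + 1)^2*(t^2 + 2*t + 1) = (t + 1)^3*(t + 1)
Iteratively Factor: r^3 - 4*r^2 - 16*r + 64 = (r + 4)*(r^2 - 8*r + 16) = (r - 4)*(r + 4)*(r - 4)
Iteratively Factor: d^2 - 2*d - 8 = (d - 4)*(d + 2)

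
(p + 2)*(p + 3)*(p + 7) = p^3 + 12*p^2 + 41*p + 42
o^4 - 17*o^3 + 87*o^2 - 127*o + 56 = (o - 8)*(o - 7)*(o - 1)^2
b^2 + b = b*(b + 1)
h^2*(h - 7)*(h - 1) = h^4 - 8*h^3 + 7*h^2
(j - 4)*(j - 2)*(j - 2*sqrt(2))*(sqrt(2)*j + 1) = sqrt(2)*j^4 - 6*sqrt(2)*j^3 - 3*j^3 + 6*sqrt(2)*j^2 + 18*j^2 - 24*j + 12*sqrt(2)*j - 16*sqrt(2)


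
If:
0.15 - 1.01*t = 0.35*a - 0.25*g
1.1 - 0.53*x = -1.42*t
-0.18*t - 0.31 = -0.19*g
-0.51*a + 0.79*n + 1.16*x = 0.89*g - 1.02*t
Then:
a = 3.30519961876522 - 0.824494334427618*x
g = 0.353595255744996*x + 0.89770200148258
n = 4.14524991387365 - 2.08417285860399*x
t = 0.373239436619718*x - 0.774647887323944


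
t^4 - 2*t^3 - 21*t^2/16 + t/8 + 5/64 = (t - 5/2)*(t - 1/4)*(t + 1/4)*(t + 1/2)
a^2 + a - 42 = (a - 6)*(a + 7)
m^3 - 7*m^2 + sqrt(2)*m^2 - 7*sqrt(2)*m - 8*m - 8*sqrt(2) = (m - 8)*(m + 1)*(m + sqrt(2))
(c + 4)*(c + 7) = c^2 + 11*c + 28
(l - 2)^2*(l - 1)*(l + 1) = l^4 - 4*l^3 + 3*l^2 + 4*l - 4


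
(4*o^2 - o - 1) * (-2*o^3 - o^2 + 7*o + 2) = -8*o^5 - 2*o^4 + 31*o^3 + 2*o^2 - 9*o - 2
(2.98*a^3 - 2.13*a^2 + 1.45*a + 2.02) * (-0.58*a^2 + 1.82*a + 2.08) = -1.7284*a^5 + 6.659*a^4 + 1.4808*a^3 - 2.963*a^2 + 6.6924*a + 4.2016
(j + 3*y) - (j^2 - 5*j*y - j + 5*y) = -j^2 + 5*j*y + 2*j - 2*y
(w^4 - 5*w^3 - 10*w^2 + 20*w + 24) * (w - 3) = w^5 - 8*w^4 + 5*w^3 + 50*w^2 - 36*w - 72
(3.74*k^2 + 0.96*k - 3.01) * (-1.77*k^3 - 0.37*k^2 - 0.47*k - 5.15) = -6.6198*k^5 - 3.083*k^4 + 3.2147*k^3 - 18.5985*k^2 - 3.5293*k + 15.5015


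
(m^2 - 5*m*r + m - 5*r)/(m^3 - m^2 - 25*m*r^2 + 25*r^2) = (m + 1)/(m^2 + 5*m*r - m - 5*r)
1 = 1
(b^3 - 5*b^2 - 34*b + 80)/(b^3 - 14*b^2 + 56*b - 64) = (b + 5)/(b - 4)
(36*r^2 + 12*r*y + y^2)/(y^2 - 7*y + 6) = (36*r^2 + 12*r*y + y^2)/(y^2 - 7*y + 6)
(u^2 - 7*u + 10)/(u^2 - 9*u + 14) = (u - 5)/(u - 7)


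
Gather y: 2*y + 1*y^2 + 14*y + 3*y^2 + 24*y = 4*y^2 + 40*y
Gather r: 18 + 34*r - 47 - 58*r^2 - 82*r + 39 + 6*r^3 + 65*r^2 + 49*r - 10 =6*r^3 + 7*r^2 + r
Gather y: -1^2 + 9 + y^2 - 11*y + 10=y^2 - 11*y + 18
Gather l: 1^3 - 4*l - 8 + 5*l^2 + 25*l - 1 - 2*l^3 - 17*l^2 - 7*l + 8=-2*l^3 - 12*l^2 + 14*l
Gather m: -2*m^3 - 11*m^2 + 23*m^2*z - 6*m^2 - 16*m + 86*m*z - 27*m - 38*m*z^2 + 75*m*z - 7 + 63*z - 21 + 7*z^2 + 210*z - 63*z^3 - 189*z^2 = -2*m^3 + m^2*(23*z - 17) + m*(-38*z^2 + 161*z - 43) - 63*z^3 - 182*z^2 + 273*z - 28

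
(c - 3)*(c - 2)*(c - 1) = c^3 - 6*c^2 + 11*c - 6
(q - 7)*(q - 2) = q^2 - 9*q + 14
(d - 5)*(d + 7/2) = d^2 - 3*d/2 - 35/2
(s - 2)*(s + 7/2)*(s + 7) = s^3 + 17*s^2/2 + 7*s/2 - 49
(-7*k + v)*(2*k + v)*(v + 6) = -14*k^2*v - 84*k^2 - 5*k*v^2 - 30*k*v + v^3 + 6*v^2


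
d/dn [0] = 0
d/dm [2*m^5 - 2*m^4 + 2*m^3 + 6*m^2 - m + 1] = 10*m^4 - 8*m^3 + 6*m^2 + 12*m - 1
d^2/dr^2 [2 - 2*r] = 0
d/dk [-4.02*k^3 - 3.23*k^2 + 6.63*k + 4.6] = -12.06*k^2 - 6.46*k + 6.63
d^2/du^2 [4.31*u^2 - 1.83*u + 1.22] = 8.62000000000000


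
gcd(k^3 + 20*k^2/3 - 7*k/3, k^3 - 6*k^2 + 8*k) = k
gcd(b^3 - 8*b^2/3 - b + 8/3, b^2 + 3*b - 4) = b - 1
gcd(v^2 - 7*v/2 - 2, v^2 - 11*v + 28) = v - 4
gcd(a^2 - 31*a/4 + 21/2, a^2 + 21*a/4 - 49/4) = a - 7/4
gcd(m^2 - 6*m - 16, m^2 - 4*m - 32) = m - 8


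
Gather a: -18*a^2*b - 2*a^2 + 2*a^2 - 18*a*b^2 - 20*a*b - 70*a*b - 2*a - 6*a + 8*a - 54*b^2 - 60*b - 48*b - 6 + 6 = -18*a^2*b + a*(-18*b^2 - 90*b) - 54*b^2 - 108*b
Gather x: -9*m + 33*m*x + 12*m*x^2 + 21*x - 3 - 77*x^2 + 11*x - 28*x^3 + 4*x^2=-9*m - 28*x^3 + x^2*(12*m - 73) + x*(33*m + 32) - 3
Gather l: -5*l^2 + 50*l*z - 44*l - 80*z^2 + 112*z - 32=-5*l^2 + l*(50*z - 44) - 80*z^2 + 112*z - 32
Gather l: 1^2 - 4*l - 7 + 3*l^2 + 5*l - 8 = 3*l^2 + l - 14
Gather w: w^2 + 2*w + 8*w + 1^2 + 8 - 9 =w^2 + 10*w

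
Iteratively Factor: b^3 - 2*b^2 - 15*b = (b + 3)*(b^2 - 5*b) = (b - 5)*(b + 3)*(b)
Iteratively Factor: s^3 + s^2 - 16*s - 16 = (s + 1)*(s^2 - 16) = (s - 4)*(s + 1)*(s + 4)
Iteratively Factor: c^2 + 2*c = (c)*(c + 2)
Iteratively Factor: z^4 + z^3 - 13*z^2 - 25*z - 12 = (z + 1)*(z^3 - 13*z - 12) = (z + 1)*(z + 3)*(z^2 - 3*z - 4) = (z + 1)^2*(z + 3)*(z - 4)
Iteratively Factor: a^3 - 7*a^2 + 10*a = (a - 5)*(a^2 - 2*a) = a*(a - 5)*(a - 2)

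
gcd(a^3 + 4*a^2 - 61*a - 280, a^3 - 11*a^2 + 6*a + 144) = a - 8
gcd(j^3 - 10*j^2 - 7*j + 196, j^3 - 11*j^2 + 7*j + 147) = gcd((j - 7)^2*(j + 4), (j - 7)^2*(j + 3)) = j^2 - 14*j + 49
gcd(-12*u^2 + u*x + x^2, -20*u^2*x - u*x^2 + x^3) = 4*u + x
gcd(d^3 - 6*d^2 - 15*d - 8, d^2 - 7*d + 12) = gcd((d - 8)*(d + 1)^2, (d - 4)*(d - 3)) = 1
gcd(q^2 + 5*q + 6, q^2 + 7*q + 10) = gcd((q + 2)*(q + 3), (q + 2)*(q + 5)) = q + 2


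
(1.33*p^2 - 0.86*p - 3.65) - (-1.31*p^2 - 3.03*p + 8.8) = 2.64*p^2 + 2.17*p - 12.45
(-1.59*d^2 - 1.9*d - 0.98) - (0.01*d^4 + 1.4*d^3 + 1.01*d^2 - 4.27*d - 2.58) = -0.01*d^4 - 1.4*d^3 - 2.6*d^2 + 2.37*d + 1.6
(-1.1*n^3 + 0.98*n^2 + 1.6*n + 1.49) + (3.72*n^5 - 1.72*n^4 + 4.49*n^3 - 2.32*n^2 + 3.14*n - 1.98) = 3.72*n^5 - 1.72*n^4 + 3.39*n^3 - 1.34*n^2 + 4.74*n - 0.49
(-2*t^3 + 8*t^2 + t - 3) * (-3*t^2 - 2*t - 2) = 6*t^5 - 20*t^4 - 15*t^3 - 9*t^2 + 4*t + 6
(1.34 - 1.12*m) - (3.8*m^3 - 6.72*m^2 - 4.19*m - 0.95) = -3.8*m^3 + 6.72*m^2 + 3.07*m + 2.29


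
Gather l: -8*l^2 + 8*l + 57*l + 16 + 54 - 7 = -8*l^2 + 65*l + 63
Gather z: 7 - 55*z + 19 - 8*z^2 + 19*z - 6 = -8*z^2 - 36*z + 20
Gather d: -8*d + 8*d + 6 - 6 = 0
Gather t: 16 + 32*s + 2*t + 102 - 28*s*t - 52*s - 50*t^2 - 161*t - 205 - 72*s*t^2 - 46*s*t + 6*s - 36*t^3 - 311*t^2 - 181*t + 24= -14*s - 36*t^3 + t^2*(-72*s - 361) + t*(-74*s - 340) - 63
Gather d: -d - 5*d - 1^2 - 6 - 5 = -6*d - 12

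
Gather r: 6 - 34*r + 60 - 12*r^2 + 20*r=-12*r^2 - 14*r + 66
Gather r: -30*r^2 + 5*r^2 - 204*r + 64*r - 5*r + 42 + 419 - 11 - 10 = -25*r^2 - 145*r + 440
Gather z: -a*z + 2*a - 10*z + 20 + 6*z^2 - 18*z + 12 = 2*a + 6*z^2 + z*(-a - 28) + 32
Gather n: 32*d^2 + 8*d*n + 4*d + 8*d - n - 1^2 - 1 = 32*d^2 + 12*d + n*(8*d - 1) - 2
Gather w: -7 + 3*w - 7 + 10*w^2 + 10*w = 10*w^2 + 13*w - 14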